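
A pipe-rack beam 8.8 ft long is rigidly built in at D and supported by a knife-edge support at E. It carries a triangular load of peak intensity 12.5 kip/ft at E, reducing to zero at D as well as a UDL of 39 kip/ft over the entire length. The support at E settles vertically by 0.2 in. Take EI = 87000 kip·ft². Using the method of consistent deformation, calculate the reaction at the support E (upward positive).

R_E = 152.6 kip

Choose R_E as the redundant. The primary structure is the cantilever fixed at D.
Free-end deflection of the primary structure under the applied loading (downward +):
  triangular load, peak 12.5 at the free end: 11w₀L⁴/(120EI) = 6872/EI
  UDL 39: wL⁴/(8EI) = 29235/EI
  δ_0 = 36107/EI
Tip deflection under a unit load at E: L³/(3EI) = 227.2/EI.
With EI = 87000 kip·ft²: δ_0 = 0.41502 ft and δ_{EE} = 0.002611 ft/kip.
Compatibility — the beam at E must follow the support down by 0.01667 ft: δ_0 − R_E·δ_{EE} = 0.01667, so R_E = (0.41502 − 0.01667)/0.002611 = 152.6 kip.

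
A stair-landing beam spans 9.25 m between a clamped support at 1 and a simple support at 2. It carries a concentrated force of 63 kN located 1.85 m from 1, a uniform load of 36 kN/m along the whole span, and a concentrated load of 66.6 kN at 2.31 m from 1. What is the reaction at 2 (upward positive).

R_2 = 134.1 kN

Remove the prop at 2; the released (primary) structure is a cantilever built in at 1.
Free-end deflection of the primary structure under the applied loading (downward +):
  point load 63 at a = 1.85: Pa²(3L − a)/(6EI) = 930.7/EI
  UDL 36: wL⁴/(8EI) = 32944/EI
  point load 66.6 at a = 2.31: Pa²(3L − a)/(6EI) = 1507/EI
  δ_0 = 35382/EI
Tip deflection under a unit load at 2: L³/(3EI) = 263.8/EI.
Compatibility at 2: δ_0 − R_2·δ_{22} = 0, so R_2 = 35382/263.8 = 134.1 kN.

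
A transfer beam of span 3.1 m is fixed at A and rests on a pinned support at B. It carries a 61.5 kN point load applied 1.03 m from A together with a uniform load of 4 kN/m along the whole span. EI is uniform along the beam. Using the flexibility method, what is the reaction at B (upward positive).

R_B = 13.71 kN

Remove the prop at B; the released (primary) structure is a cantilever built in at A.
Primary-structure tip deflection at B by superposition:
  point load 61.5 at a = 1.03: Pa²(3L − a)/(6EI) = 89.93/EI
  UDL 4: wL⁴/(8EI) = 46.18/EI
  δ_0 = 136.1/EI
Flexibility coefficient — unit upward force at B: δ_{BB} = L³/(3EI) = 9.93/EI.
The prop prevents deflection at B: R_B = δ_0/δ_{BB} = 136.1/9.93 = 13.71 kN.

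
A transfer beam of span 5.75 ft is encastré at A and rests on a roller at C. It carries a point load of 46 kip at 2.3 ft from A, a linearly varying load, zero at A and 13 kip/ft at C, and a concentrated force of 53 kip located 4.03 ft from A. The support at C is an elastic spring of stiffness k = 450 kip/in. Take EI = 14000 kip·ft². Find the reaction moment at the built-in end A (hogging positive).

M_A = 130.9 kip·ft

Release the roller at C. Primary structure: cantilever fixed at A.
Downward deflection at the released point C due to the loads:
  point load 46 at a = 2.3: Pa²(3L − a)/(6EI) = 606.3/EI
  triangular load, peak 13 at the free end: 11w₀L⁴/(120EI) = 1303/EI
  point load 53 at a = 4.03: Pa²(3L − a)/(6EI) = 1897/EI
  δ_0 = 3806/EI
Flexibility coefficient — unit upward force at C: δ_{CC} = L³/(3EI) = 63.37/EI.
With EI = 14000 kip·ft²: δ_0 = 0.27182 ft and δ_{CC} = 0.004526 ft/kip.
Compatibility — the spring shortens by R_C/k under the reaction it provides: δ_0 − R_C·δ_{CC} = R_C/k. With 1/k = 1/(450×12) ft/kip = 0.000185 ft/kip, R_C = δ_0 / (δ_{CC} + 1/k) = 0.27182 / (0.004526 + 0.000185) = 57.69 kip.
Moment equilibrium about A: M_A = Σ(load moments about A) − R_C·L = 462.7 − 57.69×5.75 = 130.9 kip·ft.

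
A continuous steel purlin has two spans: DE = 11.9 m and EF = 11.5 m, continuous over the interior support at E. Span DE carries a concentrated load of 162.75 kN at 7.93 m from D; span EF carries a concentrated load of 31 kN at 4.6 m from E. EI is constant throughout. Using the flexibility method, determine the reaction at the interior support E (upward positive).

Take M_E as the redundant. Released structure: two simple spans DE and EF with a hinge at E.
Discontinuity in slope at E on the released structure — sum the simple-span end rotations:
  span DE: point load 162.75 at a = 7.93: Pab(L + a)/(6LEI) = 1423/EI
  span EF: point load 31 at a = 4.6: Pab(L + b)/(6LEI) = 262.4/EI
  relative rotation θ_0 = (1423 + 262.4)/EI = 1685/EI
A unit hogging moment at E produces rotation L₁/(3EI) + L₂/(3EI) = 7.8/EI.
Slope continuity at E: θ_0 = M_E·7.8/EI, so M_E = 1685/7.8 = 216.1 kN·m (hogging).
Span DE, ΣM about D with M_E applied at E: R_E^{DE}·11.9 = 1291 + 216.1, so R_E^{DE} = 126.6 kN and R_D = 162.8 − 126.6 = 36.14 kN.
Span EF, ΣM about F: R_E^{EF}·11.5 = 213.9 + 216.1, so R_E^{EF} = 37.39 kN and R_F = 31 − 37.39 = -6.389 kN.
R_E = 126.6 + 37.39 = 164 kN.

R_E = 164 kN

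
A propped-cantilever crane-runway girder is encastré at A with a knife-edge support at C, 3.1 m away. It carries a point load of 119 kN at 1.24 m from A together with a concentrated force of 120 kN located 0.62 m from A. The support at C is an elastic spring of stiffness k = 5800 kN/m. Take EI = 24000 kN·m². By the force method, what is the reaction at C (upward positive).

R_C = 22.22 kN

Remove the prop at C; the released (primary) structure is a cantilever built in at A.
Free-end deflection of the primary structure under the applied loading (downward +):
  point load 119 at a = 1.24: Pa²(3L − a)/(6EI) = 245.8/EI
  point load 120 at a = 0.62: Pa²(3L − a)/(6EI) = 66.73/EI
  δ_0 = 312.5/EI
Flexibility coefficient — unit upward force at C: δ_{CC} = L³/(3EI) = 9.93/EI.
With EI = 24000 kN·m²: δ_0 = 0.013022 m and δ_{CC} = 0.000414 m/kN.
Compatibility — the spring shortens by R_C/k under the reaction it provides: δ_0 − R_C·δ_{CC} = R_C/k. With 1/k = 0.000172 m/kN, R_C = δ_0 / (δ_{CC} + 1/k) = 0.013022 / (0.000414 + 0.000172) = 22.22 kN.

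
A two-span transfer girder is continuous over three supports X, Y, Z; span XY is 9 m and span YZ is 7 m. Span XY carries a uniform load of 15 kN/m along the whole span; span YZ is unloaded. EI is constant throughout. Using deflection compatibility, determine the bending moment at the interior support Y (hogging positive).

M_Y = 85.43 kN·m

Take M_Y as the redundant. Released structure: two simple spans XY and YZ with a hinge at Y.
End slopes at the hinge Y, treating each span as simply supported:
  span XY: UDL 15: wL³/(24EI) = 455.6/EI
  relative rotation θ_0 = (455.6 + 0)/EI = 455.6/EI
A unit hogging moment at Y produces rotation L₁/(3EI) + L₂/(3EI) = 5.333/EI.
Slope continuity at Y: θ_0 = M_Y·5.333/EI, so M_Y = 455.6/5.333 = 85.43 kN·m (hogging).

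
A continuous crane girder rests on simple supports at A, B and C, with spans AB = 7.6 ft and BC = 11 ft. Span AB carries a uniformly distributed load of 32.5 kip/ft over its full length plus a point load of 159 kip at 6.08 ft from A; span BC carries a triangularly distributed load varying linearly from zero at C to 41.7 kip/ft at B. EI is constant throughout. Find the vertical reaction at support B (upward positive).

R_B = 485 kip

Insert a hinge at B; M_B is the redundant, and each span becomes simply supported.
Discontinuity in slope at B on the released structure — sum the simple-span end rotations:
  span AB: UDL 32.5: wL³/(24EI) = 594.4/EI
  span AB: point load 159 at a = 6.08: Pab(L + a)/(6LEI) = 440.8/EI
  span BC: triangular load, peak 41.7: w₀L³/(45EI) = 1233/EI
  relative rotation θ_0 = (1035 + 1233)/EI = 2269/EI
A unit hogging moment at B produces rotation L₁/(3EI) + L₂/(3EI) = 6.2/EI.
Compatibility: M_B·(L₁+L₂)/(3EI) = θ_0, giving M_B = 365.9 kip·ft (hogging).
Span AB, ΣM about A with M_B applied at B: R_B^{AB}·7.6 = 1905 + 365.9, so R_B^{AB} = 298.8 kip and R_A = 406 − 298.8 = 107.2 kip.
Span BC, ΣM about C: R_B^{BC}·11 = 1682 + 365.9, so R_B^{BC} = 186.2 kip and R_C = 229.3 − 186.2 = 43.19 kip.
R_B = 298.8 + 186.2 = 485 kip.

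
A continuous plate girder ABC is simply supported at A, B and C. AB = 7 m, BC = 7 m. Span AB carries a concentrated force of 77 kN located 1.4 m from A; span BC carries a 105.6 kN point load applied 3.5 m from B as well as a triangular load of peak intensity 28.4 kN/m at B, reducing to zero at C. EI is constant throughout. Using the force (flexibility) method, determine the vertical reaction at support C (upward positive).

R_C = 65.71 kN

Insert a hinge at B; M_B is the redundant, and each span becomes simply supported.
Rotations at B on the released spans (each span's end-slope, ×1/EI):
  span AB: point load 77 at a = 1.4: Pab(L + a)/(6LEI) = 120.7/EI
  span BC: point load 105.6 at a = 3.5: Pab(L + b)/(6LEI) = 323.4/EI
  span BC: triangular load, peak 28.4: w₀L³/(45EI) = 216.5/EI
  relative rotation θ_0 = (120.7 + 539.9)/EI = 660.6/EI
A unit hogging moment at B produces rotation L₁/(3EI) + L₂/(3EI) = 4.667/EI.
Slope continuity at B: θ_0 = M_B·4.667/EI, so M_B = 660.6/4.667 = 141.6 kN·m (hogging).
Span BC, ΣM about C: R_B^{BC}·7 = 833.5 + 141.6, so R_B^{BC} = 139.3 kN and R_C = 205 − 139.3 = 65.71 kN.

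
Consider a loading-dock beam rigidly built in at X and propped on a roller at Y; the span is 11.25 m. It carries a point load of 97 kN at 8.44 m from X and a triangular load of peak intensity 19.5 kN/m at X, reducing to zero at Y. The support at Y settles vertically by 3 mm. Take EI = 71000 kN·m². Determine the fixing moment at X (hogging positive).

Remove the prop at Y; the released (primary) structure is a cantilever built in at X.
Free-end deflection of the primary structure under the applied loading (downward +):
  point load 97 at a = 8.44: Pa²(3L − a)/(6EI) = 29147/EI
  triangular load, peak 19.5 at the fixed end: w₀L⁴/(30EI) = 10412/EI
  δ_0 = 39559/EI
Flexibility coefficient — unit upward force at Y: δ_{YY} = L³/(3EI) = 474.6/EI.
With EI = 71000 kN·m²: δ_0 = 0.55717 m and δ_{YY} = 0.006685 m/kN.
Compatibility — the beam at Y must follow the support down by 0.003 m: δ_0 − R_Y·δ_{YY} = 0.003, so R_Y = (0.55717 − 0.003)/0.006685 = 82.9 kN.
Moment equilibrium about X: M_X = Σ(load moments about X) − R_Y·L = 1230 − 82.9×11.25 = 297.4 kN·m.

M_X = 297.4 kN·m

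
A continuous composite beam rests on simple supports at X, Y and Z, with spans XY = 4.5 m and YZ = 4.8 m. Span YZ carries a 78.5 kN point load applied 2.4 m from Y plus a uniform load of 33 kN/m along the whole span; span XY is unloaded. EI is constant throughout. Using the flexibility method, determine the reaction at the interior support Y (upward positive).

R_Y = 155.3 kN

Release continuity at Y by inserting a hinge; the redundant is the internal moment M_Y. The primary structure is two simply-supported spans XY and YZ.
Rotations at Y on the released spans (each span's end-slope, ×1/EI):
  span YZ: point load 78.5 at a = 2.4: Pab(L + b)/(6LEI) = 113/EI
  span YZ: UDL 33: wL³/(24EI) = 152.1/EI
  relative rotation θ_0 = (0 + 265.1)/EI = 265.1/EI
A unit hogging moment at Y produces rotation L₁/(3EI) + L₂/(3EI) = 3.1/EI.
Slope continuity at Y: θ_0 = M_Y·3.1/EI, so M_Y = 265.1/3.1 = 85.52 kN·m (hogging).
Span XY, ΣM about X with M_Y applied at Y: R_Y^{XY}·4.5 = 0 + 85.52, so R_Y^{XY} = 19 kN and R_X = 0 − 19 = -19 kN.
Span YZ, ΣM about Z: R_Y^{YZ}·4.8 = 568.6 + 85.52, so R_Y^{YZ} = 136.3 kN and R_Z = 236.9 − 136.3 = 100.6 kN.
R_Y = 19 + 136.3 = 155.3 kN.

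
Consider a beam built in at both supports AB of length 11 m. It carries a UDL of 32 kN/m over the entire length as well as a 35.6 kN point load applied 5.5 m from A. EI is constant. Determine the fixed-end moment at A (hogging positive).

Take the two fixed-end moments M_A, M_B as redundants; the released structure is the simple span AB.
On the primary (simply-supported) span, the end slopes from the loading are:
  at A: UDL 32: wL³/(24EI) = 1775/EI
  at B: UDL 32: wL³/(24EI) = 1775/EI
  at A: point load 35.6 at a = 5.5: Pab(L + b)/(6LEI) = 269.2/EI
  at B: point load 35.6 at a = 5.5: Pab(L + a)/(6LEI) = 269.2/EI
  θ_A0 = 2044/EI,  θ_B0 = 2044/EI
Flexibility coefficients: a unit moment at one end gives L/(3EI) there and L/(6EI) at the far end, so f₁₁ = f₂₂ = 3.667/EI and f₁₂ = f₂₁ = 1.833/EI.
Compatibility — zero rotation at each built-in end:
  3.667 M_A + 1.833 M_B = 2044
  1.833 M_A + 3.667 M_B = 2044
Solving the pair gives M_A = 371.6 kN·m and M_B = 371.6 kN·m (hogging).

M_A = 371.6 kN·m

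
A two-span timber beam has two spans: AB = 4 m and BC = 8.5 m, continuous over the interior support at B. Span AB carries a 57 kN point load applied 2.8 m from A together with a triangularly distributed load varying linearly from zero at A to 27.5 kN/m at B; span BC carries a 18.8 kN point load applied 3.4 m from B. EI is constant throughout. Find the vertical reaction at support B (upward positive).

Take M_B as the redundant. Released structure: two simple spans AB and BC with a hinge at B.
Discontinuity in slope at B on the released structure — sum the simple-span end rotations:
  span AB: point load 57 at a = 2.8: Pab(L + a)/(6LEI) = 54.26/EI
  span AB: triangular load, peak 27.5: w₀L³/(45EI) = 39.11/EI
  span BC: point load 18.8 at a = 3.4: Pab(L + b)/(6LEI) = 86.93/EI
  relative rotation θ_0 = (93.38 + 86.93)/EI = 180.3/EI
A unit hogging moment at B produces rotation L₁/(3EI) + L₂/(3EI) = 4.167/EI.
Slope continuity at B: θ_0 = M_B·4.167/EI, so M_B = 180.3/4.167 = 43.27 kN·m (hogging).
Span AB, ΣM about A with M_B applied at B: R_B^{AB}·4 = 306.3 + 43.27, so R_B^{AB} = 87.39 kN and R_A = 112 − 87.39 = 24.61 kN.
Span BC, ΣM about C: R_B^{BC}·8.5 = 95.88 + 43.27, so R_B^{BC} = 16.37 kN and R_C = 18.8 − 16.37 = 2.429 kN.
R_B = 87.39 + 16.37 = 103.8 kN.

R_B = 103.8 kN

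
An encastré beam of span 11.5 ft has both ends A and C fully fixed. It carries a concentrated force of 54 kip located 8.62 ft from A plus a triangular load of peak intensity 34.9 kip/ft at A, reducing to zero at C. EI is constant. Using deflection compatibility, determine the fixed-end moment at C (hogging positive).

M_C = 241.2 kip·ft

Take the two fixed-end moments M_A, M_C as redundants; the released structure is the simple span AC.
End rotations of the released simple span under the applied load (×1/EI):
  at A: point load 54 at a = 8.62: Pab(L + b)/(6LEI) = 279.4/EI
  at C: point load 54 at a = 8.62: Pab(L + a)/(6LEI) = 390.9/EI
  at A: triangular load, peak 34.9: w₀L³/(45EI) = 1180/EI
  at C: triangular load, peak 34.9: 7w₀L³/(360EI) = 1032/EI
  θ_A0 = 1459/EI,  θ_C0 = 1423/EI
Flexibility coefficients: a unit moment at one end gives L/(3EI) there and L/(6EI) at the far end, so f₁₁ = f₂₂ = 3.833/EI and f₁₂ = f₂₁ = 1.917/EI.
Compatibility — zero rotation at each built-in end:
  3.833 M_A + 1.917 M_C = 1459
  1.917 M_A + 3.833 M_C = 1423
Solving the pair gives M_A = 260 kip·ft and M_C = 241.2 kip·ft (hogging).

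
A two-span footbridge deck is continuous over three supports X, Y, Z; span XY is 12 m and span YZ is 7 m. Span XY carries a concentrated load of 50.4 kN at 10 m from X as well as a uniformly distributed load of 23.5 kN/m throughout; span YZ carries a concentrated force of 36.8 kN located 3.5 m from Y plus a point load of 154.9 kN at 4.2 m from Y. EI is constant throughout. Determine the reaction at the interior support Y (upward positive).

Insert a hinge at Y; M_Y is the redundant, and each span becomes simply supported.
End slopes at the hinge Y, treating each span as simply supported:
  span XY: point load 50.4 at a = 10: Pab(L + a)/(6LEI) = 308/EI
  span XY: UDL 23.5: wL³/(24EI) = 1692/EI
  span YZ: point load 36.8 at a = 3.5: Pab(L + b)/(6LEI) = 112.7/EI
  span YZ: point load 154.9 at a = 4.2: Pab(L + b)/(6LEI) = 425/EI
  relative rotation θ_0 = (2000 + 537.7)/EI = 2538/EI
A unit hogging moment at Y produces rotation L₁/(3EI) + L₂/(3EI) = 6.333/EI.
Slope continuity at Y: θ_0 = M_Y·6.333/EI, so M_Y = 2538/6.333 = 400.7 kN·m (hogging).
Span XY, ΣM about X with M_Y applied at Y: R_Y^{XY}·12 = 2196 + 400.7, so R_Y^{XY} = 216.4 kN and R_X = 332.4 − 216.4 = 116 kN.
Span YZ, ΣM about Z: R_Y^{YZ}·7 = 562.5 + 400.7, so R_Y^{YZ} = 137.6 kN and R_Z = 191.7 − 137.6 = 54.1 kN.
R_Y = 216.4 + 137.6 = 354 kN.

R_Y = 354 kN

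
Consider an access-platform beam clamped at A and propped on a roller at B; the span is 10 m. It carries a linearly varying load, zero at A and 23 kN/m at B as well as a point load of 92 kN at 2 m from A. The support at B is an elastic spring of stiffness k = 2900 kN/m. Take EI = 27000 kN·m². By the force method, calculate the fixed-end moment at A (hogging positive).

Choose R_B as the redundant. The primary structure is the cantilever fixed at A.
Downward deflection at the released point B due to the loads:
  triangular load, peak 23 at the free end: 11w₀L⁴/(120EI) = 21083/EI
  point load 92 at a = 2: Pa²(3L − a)/(6EI) = 1717/EI
  δ_0 = 22801/EI
Tip deflection under a unit load at B: L³/(3EI) = 333.3/EI.
With EI = 27000 kN·m²: δ_0 = 0.84447 m and δ_{BB} = 0.012346 m/kN.
Compatibility — the spring shortens by R_B/k under the reaction it provides: δ_0 − R_B·δ_{BB} = R_B/k. With 1/k = 0.000345 m/kN, R_B = δ_0 / (δ_{BB} + 1/k) = 0.84447 / (0.012346 + 0.000345) = 66.54 kN.
Moment equilibrium about A: M_A = Σ(load moments about A) − R_B·L = 950.7 − 66.54×10 = 285.2 kN·m.

M_A = 285.2 kN·m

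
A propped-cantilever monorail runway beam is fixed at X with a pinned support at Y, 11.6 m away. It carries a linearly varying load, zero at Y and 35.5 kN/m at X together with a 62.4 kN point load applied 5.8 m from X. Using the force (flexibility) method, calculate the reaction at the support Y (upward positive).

Remove the prop at Y; the released (primary) structure is a cantilever built in at X.
Primary-structure tip deflection at Y by superposition:
  triangular load, peak 35.5 at the fixed end: w₀L⁴/(30EI) = 21426/EI
  point load 62.4 at a = 5.8: Pa²(3L − a)/(6EI) = 10146/EI
  δ_0 = 31572/EI
Tip deflection under a unit load at Y: L³/(3EI) = 520.3/EI.
Compatibility at Y: δ_0 − R_Y·δ_{YY} = 0, so R_Y = 31572/520.3 = 60.68 kN.

R_Y = 60.68 kN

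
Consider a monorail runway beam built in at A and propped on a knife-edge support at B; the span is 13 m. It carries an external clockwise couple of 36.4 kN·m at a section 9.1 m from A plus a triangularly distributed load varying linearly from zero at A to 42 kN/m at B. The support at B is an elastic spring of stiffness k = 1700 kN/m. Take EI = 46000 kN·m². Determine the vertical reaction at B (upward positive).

Remove the prop at B; the released (primary) structure is a cantilever built in at A.
Primary-structure tip deflection at B by superposition:
  clockwise couple 36.4 at a = 9.1: M₀a(2L − a)/(2EI) = 2799/EI
  triangular load, peak 42 at the free end: 11w₀L⁴/(120EI) = 109960/EI
  δ_0 = 112759/EI
Tip deflection under a unit load at B: L³/(3EI) = 732.3/EI.
With EI = 46000 kN·m²: δ_0 = 2.4513 m and δ_{BB} = 0.01592 m/kN.
Compatibility — the spring shortens by R_B/k under the reaction it provides: δ_0 − R_B·δ_{BB} = R_B/k. With 1/k = 0.000588 m/kN, R_B = δ_0 / (δ_{BB} + 1/k) = 2.4513 / (0.01592 + 0.000588) = 148.5 kN.

R_B = 148.5 kN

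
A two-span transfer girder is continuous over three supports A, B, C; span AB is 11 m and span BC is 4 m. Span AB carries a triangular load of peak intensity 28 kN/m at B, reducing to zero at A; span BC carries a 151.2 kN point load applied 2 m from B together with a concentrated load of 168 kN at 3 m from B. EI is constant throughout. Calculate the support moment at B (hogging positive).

Take M_B as the redundant. Released structure: two simple spans AB and BC with a hinge at B.
Discontinuity in slope at B on the released structure — sum the simple-span end rotations:
  span AB: triangular load, peak 28: w₀L³/(45EI) = 828.2/EI
  span BC: point load 151.2 at a = 2: Pab(L + b)/(6LEI) = 151.2/EI
  span BC: point load 168 at a = 3: Pab(L + b)/(6LEI) = 105/EI
  relative rotation θ_0 = (828.2 + 256.2)/EI = 1084/EI
A unit hogging moment at B produces rotation L₁/(3EI) + L₂/(3EI) = 5/EI.
Slope continuity at B: θ_0 = M_B·5/EI, so M_B = 1084/5 = 216.9 kN·m (hogging).

M_B = 216.9 kN·m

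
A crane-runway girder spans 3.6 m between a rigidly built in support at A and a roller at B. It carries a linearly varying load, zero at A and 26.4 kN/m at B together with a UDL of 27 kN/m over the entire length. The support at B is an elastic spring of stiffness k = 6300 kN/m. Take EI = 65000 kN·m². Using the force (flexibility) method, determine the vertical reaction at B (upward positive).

R_B = 37.62 kN

Take the reaction at B as the redundant and release it; the primary structure is a cantilever fixed at A.
Free-end deflection of the primary structure under the applied loading (downward +):
  triangular load, peak 26.4 at the free end: 11w₀L⁴/(120EI) = 406.5/EI
  UDL 27: wL⁴/(8EI) = 566.9/EI
  δ_0 = 973.3/EI
Flexibility coefficient — unit upward force at B: δ_{BB} = L³/(3EI) = 15.55/EI.
With EI = 65000 kN·m²: δ_0 = 0.014974 m and δ_{BB} = 0.000239 m/kN.
Compatibility — the spring shortens by R_B/k under the reaction it provides: δ_0 − R_B·δ_{BB} = R_B/k. With 1/k = 0.000159 m/kN, R_B = δ_0 / (δ_{BB} + 1/k) = 0.014974 / (0.000239 + 0.000159) = 37.62 kN.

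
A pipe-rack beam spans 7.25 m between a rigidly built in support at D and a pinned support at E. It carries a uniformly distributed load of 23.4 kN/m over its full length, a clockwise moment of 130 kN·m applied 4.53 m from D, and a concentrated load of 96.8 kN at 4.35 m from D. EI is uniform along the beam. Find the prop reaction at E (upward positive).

R_E = 128.5 kN

Remove the prop at E; the released (primary) structure is a cantilever built in at D.
Free-end deflection of the primary structure under the applied loading (downward +):
  UDL 23.4: wL⁴/(8EI) = 8081/EI
  clockwise couple 130 at a = 4.53: M₀a(2L − a)/(2EI) = 2936/EI
  point load 96.8 at a = 4.35: Pa²(3L − a)/(6EI) = 5312/EI
  δ_0 = 16329/EI
Flexibility coefficient — unit upward force at E: δ_{EE} = L³/(3EI) = 127/EI.
Compatibility at E: δ_0 − R_E·δ_{EE} = 0, so R_E = 16329/127 = 128.5 kN.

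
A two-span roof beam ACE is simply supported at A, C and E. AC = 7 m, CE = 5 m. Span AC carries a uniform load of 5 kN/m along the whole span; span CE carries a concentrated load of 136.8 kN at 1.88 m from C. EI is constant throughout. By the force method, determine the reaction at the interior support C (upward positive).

R_C = 127.6 kN

Release continuity at C by inserting a hinge; the redundant is the internal moment M_C. The primary structure is two simply-supported spans AC and CE.
Rotations at C on the released spans (each span's end-slope, ×1/EI):
  span AC: UDL 5: wL³/(24EI) = 71.46/EI
  span CE: point load 136.8 at a = 1.88: Pab(L + b)/(6LEI) = 217.2/EI
  relative rotation θ_0 = (71.46 + 217.2)/EI = 288.6/EI
A unit hogging moment at C produces rotation L₁/(3EI) + L₂/(3EI) = 4/EI.
Compatibility: M_C·(L₁+L₂)/(3EI) = θ_0, giving M_C = 72.16 kN·m (hogging).
Span AC, ΣM about A with M_C applied at C: R_C^{AC}·7 = 122.5 + 72.16, so R_C^{AC} = 27.81 kN and R_A = 35 − 27.81 = 7.191 kN.
Span CE, ΣM about E: R_C^{CE}·5 = 426.8 + 72.16, so R_C^{CE} = 99.8 kN and R_E = 136.8 − 99.8 = 37 kN.
R_C = 27.81 + 99.8 = 127.6 kN.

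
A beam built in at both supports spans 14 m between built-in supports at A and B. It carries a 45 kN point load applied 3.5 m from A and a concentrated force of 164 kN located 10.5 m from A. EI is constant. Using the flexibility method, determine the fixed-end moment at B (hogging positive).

M_B = 352.4 kN·m

Release both end moments; the primary structure is a simply-supported span AB with redundants M_A and M_B.
On the primary (simply-supported) span, the end slopes from the loading are:
  at A: point load 45 at a = 3.5: Pab(L + b)/(6LEI) = 482.3/EI
  at B: point load 45 at a = 3.5: Pab(L + a)/(6LEI) = 344.5/EI
  at A: point load 164 at a = 10.5: Pab(L + b)/(6LEI) = 1256/EI
  at B: point load 164 at a = 10.5: Pab(L + a)/(6LEI) = 1758/EI
  θ_A0 = 1738/EI,  θ_B0 = 2102/EI
Flexibility coefficients: a unit moment at one end gives L/(3EI) there and L/(6EI) at the far end, so f₁₁ = f₂₂ = 4.667/EI and f₁₂ = f₂₁ = 2.333/EI.
Compatibility — zero rotation at each built-in end:
  4.667 M_A + 2.333 M_B = 1738
  2.333 M_A + 4.667 M_B = 2102
Solving the pair gives M_A = 196.2 kN·m and M_B = 352.4 kN·m (hogging).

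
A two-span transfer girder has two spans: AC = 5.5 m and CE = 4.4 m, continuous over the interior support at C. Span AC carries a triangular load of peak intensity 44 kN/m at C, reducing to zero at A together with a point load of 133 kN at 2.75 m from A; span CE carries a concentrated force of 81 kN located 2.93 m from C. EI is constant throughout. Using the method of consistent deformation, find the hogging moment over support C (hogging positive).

Take M_C as the redundant. Released structure: two simple spans AC and CE with a hinge at C.
Discontinuity in slope at C on the released structure — sum the simple-span end rotations:
  span AC: triangular load, peak 44: w₀L³/(45EI) = 162.7/EI
  span AC: point load 133 at a = 2.75: Pab(L + a)/(6LEI) = 251.5/EI
  span CE: point load 81 at a = 2.93: Pab(L + b)/(6LEI) = 77.57/EI
  relative rotation θ_0 = (414.1 + 77.57)/EI = 491.7/EI
A unit hogging moment at C produces rotation L₁/(3EI) + L₂/(3EI) = 3.3/EI.
Slope continuity at C: θ_0 = M_C·3.3/EI, so M_C = 491.7/3.3 = 149 kN·m (hogging).

M_C = 149 kN·m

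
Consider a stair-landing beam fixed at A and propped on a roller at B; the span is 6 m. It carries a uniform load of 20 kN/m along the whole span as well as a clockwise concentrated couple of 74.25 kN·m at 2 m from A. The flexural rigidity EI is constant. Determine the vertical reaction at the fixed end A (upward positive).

R_A = 64.69 kN

Remove the prop at B; the released (primary) structure is a cantilever built in at A.
Downward deflection at the released point B due to the loads:
  UDL 20: wL⁴/(8EI) = 3240/EI
  clockwise couple 74.25 at a = 2: M₀a(2L − a)/(2EI) = 742.5/EI
  δ_0 = 3982/EI
Tip deflection under a unit load at B: L³/(3EI) = 72/EI.
The prop prevents deflection at B: R_B = δ_0/δ_{BB} = 3982/72 = 55.31 kN.
Vertical equilibrium: R_A = ΣP − R_B = 120 − 55.31 = 64.69 kN.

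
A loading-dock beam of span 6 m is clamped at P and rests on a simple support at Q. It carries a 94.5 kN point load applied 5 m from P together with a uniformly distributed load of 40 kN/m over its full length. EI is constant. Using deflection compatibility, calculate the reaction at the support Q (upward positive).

R_Q = 161.1 kN

Remove the prop at Q; the released (primary) structure is a cantilever built in at P.
Deflection at Q on the released cantilever, summing each load's contribution:
  point load 94.5 at a = 5: Pa²(3L − a)/(6EI) = 5119/EI
  UDL 40: wL⁴/(8EI) = 6480/EI
  δ_0 = 11599/EI
Tip deflection under a unit load at Q: L³/(3EI) = 72/EI.
Compatibility at Q: δ_0 − R_Q·δ_{QQ} = 0, so R_Q = 11599/72 = 161.1 kN.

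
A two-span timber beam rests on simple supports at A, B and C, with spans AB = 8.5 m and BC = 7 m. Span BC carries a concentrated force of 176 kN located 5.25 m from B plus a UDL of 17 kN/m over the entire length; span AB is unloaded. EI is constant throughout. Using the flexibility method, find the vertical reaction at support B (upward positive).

Take M_B as the redundant. Released structure: two simple spans AB and BC with a hinge at B.
Discontinuity in slope at B on the released structure — sum the simple-span end rotations:
  span BC: point load 176 at a = 5.25: Pab(L + b)/(6LEI) = 336.9/EI
  span BC: UDL 17: wL³/(24EI) = 243/EI
  relative rotation θ_0 = (0 + 579.8)/EI = 579.8/EI
A unit hogging moment at B produces rotation L₁/(3EI) + L₂/(3EI) = 5.167/EI.
Compatibility: M_B·(L₁+L₂)/(3EI) = θ_0, giving M_B = 112.2 kN·m (hogging).
Span AB, ΣM about A with M_B applied at B: R_B^{AB}·8.5 = 0 + 112.2, so R_B^{AB} = 13.2 kN and R_A = 0 − 13.2 = -13.2 kN.
Span BC, ΣM about C: R_B^{BC}·7 = 724.5 + 112.2, so R_B^{BC} = 119.5 kN and R_C = 295 − 119.5 = 175.5 kN.
R_B = 13.2 + 119.5 = 132.7 kN.

R_B = 132.7 kN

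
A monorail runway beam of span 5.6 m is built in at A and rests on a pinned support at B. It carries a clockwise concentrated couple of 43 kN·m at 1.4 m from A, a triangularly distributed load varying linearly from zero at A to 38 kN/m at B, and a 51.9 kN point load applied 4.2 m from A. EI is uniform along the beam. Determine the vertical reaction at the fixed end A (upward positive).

Take the reaction at B as the redundant and release it; the primary structure is a cantilever fixed at A.
Downward deflection at the released point B due to the loads:
  clockwise couple 43 at a = 1.4: M₀a(2L − a)/(2EI) = 295/EI
  triangular load, peak 38 at the free end: 11w₀L⁴/(120EI) = 3426/EI
  point load 51.9 at a = 4.2: Pa²(3L − a)/(6EI) = 1923/EI
  δ_0 = 5643/EI
Flexibility coefficient — unit upward force at B: δ_{BB} = L³/(3EI) = 58.54/EI.
Compatibility at B: δ_0 − R_B·δ_{BB} = 0, so R_B = 5643/58.54 = 96.4 kN.
Vertical equilibrium: R_A = ΣP − R_B = 158.3 − 96.4 = 61.9 kN.

R_A = 61.9 kN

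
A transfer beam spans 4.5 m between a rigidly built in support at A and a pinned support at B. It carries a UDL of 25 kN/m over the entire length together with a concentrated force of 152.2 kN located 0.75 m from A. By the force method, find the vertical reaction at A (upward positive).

R_A = 216.5 kN

Remove the prop at B; the released (primary) structure is a cantilever built in at A.
Primary-structure tip deflection at B by superposition:
  UDL 25: wL⁴/(8EI) = 1281/EI
  point load 152.2 at a = 0.75: Pa²(3L − a)/(6EI) = 181.9/EI
  δ_0 = 1463/EI
Tip deflection under a unit load at B: L³/(3EI) = 30.38/EI.
Compatibility at B: δ_0 − R_B·δ_{BB} = 0, so R_B = 1463/30.38 = 48.18 kN.
Vertical equilibrium: R_A = ΣP − R_B = 264.7 − 48.18 = 216.5 kN.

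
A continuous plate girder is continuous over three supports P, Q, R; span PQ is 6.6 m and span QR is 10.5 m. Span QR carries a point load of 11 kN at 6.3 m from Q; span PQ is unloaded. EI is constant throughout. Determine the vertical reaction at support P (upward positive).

Insert a hinge at Q; M_Q is the redundant, and each span becomes simply supported.
End slopes at the hinge Q, treating each span as simply supported:
  span QR: point load 11 at a = 6.3: Pab(L + b)/(6LEI) = 67.91/EI
  relative rotation θ_0 = (0 + 67.91)/EI = 67.91/EI
A unit hogging moment at Q produces rotation L₁/(3EI) + L₂/(3EI) = 5.7/EI.
Slope continuity at Q: θ_0 = M_Q·5.7/EI, so M_Q = 67.91/5.7 = 11.91 kN·m (hogging).
Span PQ, ΣM about P with M_Q applied at Q: R_Q^{PQ}·6.6 = 0 + 11.91, so R_Q^{PQ} = 1.805 kN and R_P = 0 − 1.805 = -1.805 kN.

R_P = -1.805 kN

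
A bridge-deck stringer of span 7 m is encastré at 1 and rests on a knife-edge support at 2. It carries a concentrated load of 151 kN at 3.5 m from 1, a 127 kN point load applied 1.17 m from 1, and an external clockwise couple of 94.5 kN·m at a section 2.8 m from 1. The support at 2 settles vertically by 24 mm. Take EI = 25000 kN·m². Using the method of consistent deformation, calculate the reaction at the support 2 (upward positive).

R_2 = 59.93 kN

Take the reaction at 2 as the redundant and release it; the primary structure is a cantilever fixed at 1.
Free-end deflection of the primary structure under the applied loading (downward +):
  point load 151 at a = 3.5: Pa²(3L − a)/(6EI) = 5395/EI
  point load 127 at a = 1.17: Pa²(3L − a)/(6EI) = 574.6/EI
  clockwise couple 94.5 at a = 2.8: M₀a(2L − a)/(2EI) = 1482/EI
  δ_0 = 7451/EI
Tip deflection under a unit load at 2: L³/(3EI) = 114.3/EI.
With EI = 25000 kN·m²: δ_0 = 0.29806 m and δ_{22} = 0.004573 m/kN.
Compatibility — the beam at 2 must follow the support down by 0.024 m: δ_0 − R_2·δ_{22} = 0.024, so R_2 = (0.29806 − 0.024)/0.004573 = 59.93 kN.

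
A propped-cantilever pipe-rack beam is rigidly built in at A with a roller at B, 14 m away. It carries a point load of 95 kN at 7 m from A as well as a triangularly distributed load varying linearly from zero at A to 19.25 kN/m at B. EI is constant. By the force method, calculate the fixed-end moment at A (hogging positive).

M_A = 469.5 kN·m

Take the reaction at B as the redundant and release it; the primary structure is a cantilever fixed at A.
Free-end deflection of the primary structure under the applied loading (downward +):
  point load 95 at a = 7: Pa²(3L − a)/(6EI) = 27154/EI
  triangular load, peak 19.25 at the free end: 11w₀L⁴/(120EI) = 67788/EI
  δ_0 = 94942/EI
Flexibility coefficient — unit upward force at B: δ_{BB} = L³/(3EI) = 914.7/EI.
Compatibility at B: δ_0 − R_B·δ_{BB} = 0, so R_B = 94942/914.7 = 103.8 kN.
Moment equilibrium about A: M_A = Σ(load moments about A) − R_B·L = 1923 − 103.8×14 = 469.5 kN·m.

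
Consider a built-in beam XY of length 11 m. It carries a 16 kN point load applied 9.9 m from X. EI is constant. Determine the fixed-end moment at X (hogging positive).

Release both end moments; the primary structure is a simply-supported span XY with redundants M_X and M_Y.
End rotations of the released simple span under the applied load (×1/EI):
  at X: point load 16 at a = 9.9: Pab(L + b)/(6LEI) = 31.94/EI
  at Y: point load 16 at a = 9.9: Pab(L + a)/(6LEI) = 55.18/EI
  θ_X0 = 31.94/EI,  θ_Y0 = 55.18/EI
Flexibility coefficients: a unit moment at one end gives L/(3EI) there and L/(6EI) at the far end, so f₁₁ = f₂₂ = 3.667/EI and f₁₂ = f₂₁ = 1.833/EI.
Compatibility — zero rotation at each built-in end:
  3.667 M_X + 1.833 M_Y = 31.94
  1.833 M_X + 3.667 M_Y = 55.18
Solving the pair gives M_X = 1.584 kN·m and M_Y = 14.26 kN·m (hogging).

M_X = 1.584 kN·m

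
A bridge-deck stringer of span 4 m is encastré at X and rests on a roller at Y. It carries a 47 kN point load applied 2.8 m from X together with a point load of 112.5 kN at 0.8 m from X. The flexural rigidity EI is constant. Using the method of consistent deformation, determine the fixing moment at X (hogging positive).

M_X = 90.46 kN·m

Release the roller at Y. Primary structure: cantilever fixed at X.
Deflection at Y on the released cantilever, summing each load's contribution:
  point load 47 at a = 2.8: Pa²(3L − a)/(6EI) = 565/EI
  point load 112.5 at a = 0.8: Pa²(3L − a)/(6EI) = 134.4/EI
  δ_0 = 699.4/EI
Flexibility coefficient — unit upward force at Y: δ_{YY} = L³/(3EI) = 21.33/EI.
The prop prevents deflection at Y: R_Y = δ_0/δ_{YY} = 699.4/21.33 = 32.78 kN.
Moment equilibrium about X: M_X = Σ(load moments about X) − R_Y·L = 221.6 − 32.78×4 = 90.46 kN·m.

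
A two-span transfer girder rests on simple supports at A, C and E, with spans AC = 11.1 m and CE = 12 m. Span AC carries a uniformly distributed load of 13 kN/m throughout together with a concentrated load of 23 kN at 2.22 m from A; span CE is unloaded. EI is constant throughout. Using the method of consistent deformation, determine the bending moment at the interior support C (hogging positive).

Take M_C as the redundant. Released structure: two simple spans AC and CE with a hinge at C.
End slopes at the hinge C, treating each span as simply supported:
  span AC: UDL 13: wL³/(24EI) = 740.8/EI
  span AC: point load 23 at a = 2.22: Pab(L + a)/(6LEI) = 90.68/EI
  relative rotation θ_0 = (831.5 + 0)/EI = 831.5/EI
A unit hogging moment at C produces rotation L₁/(3EI) + L₂/(3EI) = 7.7/EI.
Compatibility: M_C·(L₁+L₂)/(3EI) = θ_0, giving M_C = 108 kN·m (hogging).

M_C = 108 kN·m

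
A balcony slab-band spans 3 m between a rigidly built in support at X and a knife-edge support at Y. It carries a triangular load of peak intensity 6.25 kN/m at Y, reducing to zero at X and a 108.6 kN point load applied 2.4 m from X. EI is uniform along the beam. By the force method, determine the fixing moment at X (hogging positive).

Take the reaction at Y as the redundant and release it; the primary structure is a cantilever fixed at X.
Downward deflection at the released point Y due to the loads:
  triangular load, peak 6.25 at the free end: 11w₀L⁴/(120EI) = 46.41/EI
  point load 108.6 at a = 2.4: Pa²(3L − a)/(6EI) = 688.1/EI
  δ_0 = 734.5/EI
Flexibility coefficient — unit upward force at Y: δ_{YY} = L³/(3EI) = 9/EI.
Compatibility at Y: δ_0 − R_Y·δ_{YY} = 0, so R_Y = 734.5/9 = 81.61 kN.
Moment equilibrium about X: M_X = Σ(load moments about X) − R_Y·L = 279.4 − 81.61×3 = 34.56 kN·m.

M_X = 34.56 kN·m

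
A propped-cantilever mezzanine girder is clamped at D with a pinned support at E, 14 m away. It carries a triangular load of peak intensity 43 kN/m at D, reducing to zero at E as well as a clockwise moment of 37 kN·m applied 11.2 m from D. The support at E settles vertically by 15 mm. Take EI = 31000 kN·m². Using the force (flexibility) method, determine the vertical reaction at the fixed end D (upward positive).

Choose R_E as the redundant. The primary structure is the cantilever fixed at D.
Primary-structure tip deflection at E by superposition:
  triangular load, peak 43 at the fixed end: w₀L⁴/(30EI) = 55063/EI
  clockwise couple 37 at a = 11.2: M₀a(2L − a)/(2EI) = 3481/EI
  δ_0 = 58544/EI
Flexibility coefficient — unit upward force at E: δ_{EE} = L³/(3EI) = 914.7/EI.
With EI = 31000 kN·m²: δ_0 = 1.8885 m and δ_{EE} = 0.029505 m/kN.
Compatibility — the beam at E must follow the support down by 0.015 m: δ_0 − R_E·δ_{EE} = 0.015, so R_E = (1.8885 − 0.015)/0.029505 = 63.5 kN.
Vertical equilibrium: R_D = ΣP − R_E = 301 − 63.5 = 237.5 kN.

R_D = 237.5 kN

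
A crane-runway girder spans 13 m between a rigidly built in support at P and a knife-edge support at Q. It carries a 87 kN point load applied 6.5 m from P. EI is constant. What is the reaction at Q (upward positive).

Release the roller at Q. Primary structure: cantilever fixed at P.
Primary-structure tip deflection at Q by superposition:
  point load 87 at a = 6.5: Pa²(3L − a)/(6EI) = 19910/EI
Flexibility coefficient — unit upward force at Q: δ_{QQ} = L³/(3EI) = 732.3/EI.
The prop prevents deflection at Q: R_Q = δ_0/δ_{QQ} = 19910/732.3 = 27.19 kN.

R_Q = 27.19 kN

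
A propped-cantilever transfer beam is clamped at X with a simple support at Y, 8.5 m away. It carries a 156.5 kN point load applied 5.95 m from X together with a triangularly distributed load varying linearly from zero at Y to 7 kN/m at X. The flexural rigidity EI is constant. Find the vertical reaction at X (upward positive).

Release the roller at Y. Primary structure: cantilever fixed at X.
Downward deflection at the released point Y due to the loads:
  point load 156.5 at a = 5.95: Pa²(3L − a)/(6EI) = 18053/EI
  triangular load, peak 7 at the fixed end: w₀L⁴/(30EI) = 1218/EI
  δ_0 = 19271/EI
Tip deflection under a unit load at Y: L³/(3EI) = 204.7/EI.
The prop prevents deflection at Y: R_Y = δ_0/δ_{YY} = 19271/204.7 = 94.14 kN.
Vertical equilibrium: R_X = ΣP − R_Y = 186.2 − 94.14 = 92.11 kN.

R_X = 92.11 kN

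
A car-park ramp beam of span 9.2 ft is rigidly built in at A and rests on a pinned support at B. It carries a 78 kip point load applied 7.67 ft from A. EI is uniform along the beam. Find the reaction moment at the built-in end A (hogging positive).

Remove the prop at B; the released (primary) structure is a cantilever built in at A.
Primary-structure tip deflection at B by superposition:
  point load 78 at a = 7.67: Pa²(3L − a)/(6EI) = 15242/EI
Flexibility coefficient — unit upward force at B: δ_{BB} = L³/(3EI) = 259.6/EI.
The prop prevents deflection at B: R_B = δ_0/δ_{BB} = 15242/259.6 = 58.72 kip.
Moment equilibrium about A: M_A = Σ(load moments about A) − R_B·L = 598.3 − 58.72×9.2 = 58.02 kip·ft.

M_A = 58.02 kip·ft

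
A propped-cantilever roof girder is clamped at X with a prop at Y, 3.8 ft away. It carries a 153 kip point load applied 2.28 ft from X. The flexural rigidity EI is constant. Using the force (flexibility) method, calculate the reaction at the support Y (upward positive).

Remove the prop at Y; the released (primary) structure is a cantilever built in at X.
Deflection at Y on the released cantilever, summing each load's contribution:
  point load 153 at a = 2.28: Pa²(3L − a)/(6EI) = 1209/EI
Tip deflection under a unit load at Y: L³/(3EI) = 18.29/EI.
Compatibility at Y: δ_0 − R_Y·δ_{YY} = 0, so R_Y = 1209/18.29 = 66.1 kip.

R_Y = 66.1 kip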